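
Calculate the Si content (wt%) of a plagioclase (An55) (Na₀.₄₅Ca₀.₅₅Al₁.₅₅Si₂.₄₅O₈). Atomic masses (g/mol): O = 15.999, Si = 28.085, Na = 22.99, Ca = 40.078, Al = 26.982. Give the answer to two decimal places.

M(Na₀.₄₅Ca₀.₅₅Al₁.₅₅Si₂.₄₅O₈) = 271.011 g/mol.
Si contributes 2.45 × 28.085 = 68.808 g per mole.
68.808/271.011 = 0.2539 → 25.39%.

25.39 wt%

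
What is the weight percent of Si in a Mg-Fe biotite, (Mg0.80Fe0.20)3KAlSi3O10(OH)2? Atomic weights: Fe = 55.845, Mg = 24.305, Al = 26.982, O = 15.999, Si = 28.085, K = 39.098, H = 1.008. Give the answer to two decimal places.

M((Mg0.80Fe0.20)3KAlSi3O10(OH)2) = 436.178 g/mol.
Si contributes 3 × 28.085 = 84.255 g per mole.
84.255/436.178 = 0.1932 → 19.32%.

19.32 wt%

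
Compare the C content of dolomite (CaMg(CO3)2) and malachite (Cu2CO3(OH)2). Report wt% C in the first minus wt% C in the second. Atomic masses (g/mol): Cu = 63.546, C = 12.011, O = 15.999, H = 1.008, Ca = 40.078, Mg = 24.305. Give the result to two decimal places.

C in CaMg(CO3)2: molar mass 184.399 g/mol; 2×12.011 = 24.022 g → 13.03 wt%.
C in Cu2CO3(OH)2: molar mass 221.114 g/mol; 1×12.011 = 12.011 g → 5.43 wt%.
Difference = 13.03 − 5.43 = 7.60 percentage points.

7.60 percentage points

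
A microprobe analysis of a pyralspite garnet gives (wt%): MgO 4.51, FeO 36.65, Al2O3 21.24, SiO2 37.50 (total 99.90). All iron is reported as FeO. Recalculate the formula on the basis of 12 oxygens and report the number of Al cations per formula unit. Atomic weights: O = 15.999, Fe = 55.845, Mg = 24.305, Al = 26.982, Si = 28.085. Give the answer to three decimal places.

2.004 Al apfu

MgO: 4.51/40.304 = 0.11190 mol → 0.11190 mol Mg, 0.11190 mol O.
FeO: 36.65/71.844 = 0.51013 mol → 0.51013 mol Fe, 0.51013 mol O.
Al2O3: 21.24/101.961 = 0.20831 mol → 0.41662 mol Al, 0.62493 mol O.
SiO2: 37.50/60.083 = 0.62414 mol → 0.62414 mol Si, 1.24828 mol O.
Total oxygen = 2.49524 mol. Normalization factor = 12/2.49524 = 4.80916.
Al per 12 O = 0.41662 × 4.80916 = 2.004.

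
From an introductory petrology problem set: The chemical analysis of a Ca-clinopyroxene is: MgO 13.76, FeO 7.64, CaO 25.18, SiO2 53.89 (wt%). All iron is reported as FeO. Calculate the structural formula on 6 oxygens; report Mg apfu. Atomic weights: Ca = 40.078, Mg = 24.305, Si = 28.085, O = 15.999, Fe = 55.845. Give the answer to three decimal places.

13.76 wt% MgO ÷ 40.304 g/mol = 0.34141 mol, giving 0.34141 Mg and 0.34141 O.
7.64 wt% FeO ÷ 71.844 g/mol = 0.10634 mol, giving 0.10634 Fe and 0.10634 O.
25.18 wt% CaO ÷ 56.077 g/mol = 0.44903 mol, giving 0.44903 Ca and 0.44903 O.
53.89 wt% SiO2 ÷ 60.083 g/mol = 0.89693 mol, giving 0.89693 Si and 1.79386 O.
Oxygen sums to 2.69064; scaling by 6/2.69064 = 2.22995 puts the formula on 6 O.
Mg: 0.34141 × 2.22995 = 0.761 atoms per formula unit.

0.761 Mg apfu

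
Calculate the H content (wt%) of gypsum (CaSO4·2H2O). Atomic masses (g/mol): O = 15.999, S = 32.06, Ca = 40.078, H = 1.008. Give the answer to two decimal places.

Molar mass of CaSO4·2H2O: 1·40.078 + 1·32.06 + 6·15.999 + 4·1.008 = 172.164 g/mol.
Mass of H per formula unit: 4 × 1.008 = 4.032 g.
Weight fraction H = 4.032 / 172.164 = 0.0234.

2.34 wt%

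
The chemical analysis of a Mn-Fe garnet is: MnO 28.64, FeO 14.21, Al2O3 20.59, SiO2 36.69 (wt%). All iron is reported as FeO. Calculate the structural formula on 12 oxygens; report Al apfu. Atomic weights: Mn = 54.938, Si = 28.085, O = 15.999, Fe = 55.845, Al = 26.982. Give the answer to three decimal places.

1.996 Al apfu

MnO: 28.64/70.937 = 0.40374 mol → 0.40374 mol Mn, 0.40374 mol O.
FeO: 14.21/71.844 = 0.19779 mol → 0.19779 mol Fe, 0.19779 mol O.
Al2O3: 20.59/101.961 = 0.20194 mol → 0.40388 mol Al, 0.60582 mol O.
SiO2: 36.69/60.083 = 0.61066 mol → 0.61066 mol Si, 1.22132 mol O.
Total oxygen = 2.42867 mol. Normalization factor = 12/2.42867 = 4.94098.
Al per 12 O = 0.40388 × 4.94098 = 1.996.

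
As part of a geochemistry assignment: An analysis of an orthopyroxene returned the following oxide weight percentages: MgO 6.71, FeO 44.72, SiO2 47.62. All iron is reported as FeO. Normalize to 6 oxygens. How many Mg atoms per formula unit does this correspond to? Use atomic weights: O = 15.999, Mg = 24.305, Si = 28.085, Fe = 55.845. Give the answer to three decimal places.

6.71 wt% MgO ÷ 40.304 g/mol = 0.16648 mol, giving 0.16648 Mg and 0.16648 O.
44.72 wt% FeO ÷ 71.844 g/mol = 0.62246 mol, giving 0.62246 Fe and 0.62246 O.
47.62 wt% SiO2 ÷ 60.083 g/mol = 0.79257 mol, giving 0.79257 Si and 1.58514 O.
Oxygen sums to 2.37408; scaling by 6/2.37408 = 2.52729 puts the formula on 6 O.
Mg: 0.16648 × 2.52729 = 0.421 atoms per formula unit.

0.421 Mg apfu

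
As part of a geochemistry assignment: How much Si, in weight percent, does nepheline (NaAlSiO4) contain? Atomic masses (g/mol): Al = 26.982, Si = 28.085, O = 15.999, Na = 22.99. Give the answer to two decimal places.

M(NaAlSiO4) = 142.053 g/mol.
Si contributes 1 × 28.085 = 28.085 g per mole.
28.085/142.053 = 0.1977 → 19.77%.

19.77 weight percent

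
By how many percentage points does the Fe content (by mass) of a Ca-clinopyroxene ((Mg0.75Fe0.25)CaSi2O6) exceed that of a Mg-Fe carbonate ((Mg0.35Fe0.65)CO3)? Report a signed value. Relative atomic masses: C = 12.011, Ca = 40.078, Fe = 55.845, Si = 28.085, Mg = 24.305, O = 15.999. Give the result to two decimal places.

-28.41 percentage points

M((Mg0.75Fe0.25)CaSi2O6) = 224.432 g/mol, so wt% Fe = 13.961/224.432 × 100 = 6.22%.
M((Mg0.35Fe0.65)CO3) = 104.814 g/mol, so wt% Fe = 36.299/104.814 × 100 = 34.63%.
6.22 − 34.63 = -28.41 pp.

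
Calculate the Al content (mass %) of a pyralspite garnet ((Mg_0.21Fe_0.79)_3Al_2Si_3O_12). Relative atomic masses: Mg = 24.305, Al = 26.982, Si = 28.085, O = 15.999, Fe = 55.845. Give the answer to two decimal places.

M((Mg_0.21Fe_0.79)_3Al_2Si_3O_12) = 477.872 g/mol.
Al contributes 2 × 26.982 = 53.964 g per mole.
53.964/477.872 = 0.1129 → 11.29%.

11.29 mass %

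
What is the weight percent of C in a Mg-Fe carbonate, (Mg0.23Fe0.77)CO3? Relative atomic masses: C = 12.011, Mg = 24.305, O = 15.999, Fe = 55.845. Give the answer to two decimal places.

11.06 wt%

M((Mg0.23Fe0.77)CO3) = 108.599 g/mol.
C contributes 1 × 12.011 = 12.011 g per mole.
12.011/108.599 = 0.1106 → 11.06%.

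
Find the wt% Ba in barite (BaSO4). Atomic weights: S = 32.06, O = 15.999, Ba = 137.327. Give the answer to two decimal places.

58.84 wt%

Molar mass of BaSO4: 1*137.327 + 1*32.06 + 4*15.999 = 233.383 g/mol.
Mass of Ba per formula unit: 1 × 137.327 = 137.327 g.
Weight fraction Ba = 137.327 / 233.383 = 0.5884.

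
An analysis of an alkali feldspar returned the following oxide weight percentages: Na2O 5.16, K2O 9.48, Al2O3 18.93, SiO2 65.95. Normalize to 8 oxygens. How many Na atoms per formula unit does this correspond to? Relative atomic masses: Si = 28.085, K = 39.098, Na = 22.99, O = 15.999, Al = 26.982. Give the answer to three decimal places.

0.454 Na apfu

Na2O (M=61.979): mol = 0.08325; Na = 0.16650, O = 0.08325.
K2O (M=94.195): mol = 0.10064; K = 0.20128, O = 0.10064.
Al2O3 (M=101.961): mol = 0.18566; Al = 0.37132, O = 0.55698.
SiO2 (M=60.083): mol = 1.09765; Si = 1.09765, O = 2.19530.
ΣO = 2.93617; factor = 8/ΣO = 2.72464.
Na apfu = 0.16650 × 2.72464 = 0.454.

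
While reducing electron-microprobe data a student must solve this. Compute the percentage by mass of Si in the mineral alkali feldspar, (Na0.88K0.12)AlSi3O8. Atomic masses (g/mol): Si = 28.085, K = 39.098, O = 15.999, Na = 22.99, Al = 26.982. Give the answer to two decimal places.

Formula mass = 0.88·22.99 + 0.12·39.098 + 1·26.982 + 3·28.085 + 8·15.999 = 264.152 g/mol, of which 84.255 g is Si.
So Si makes up 84.255/264.152 = 0.3190 of the mass, i.e. 31.90%.

31.90 wt%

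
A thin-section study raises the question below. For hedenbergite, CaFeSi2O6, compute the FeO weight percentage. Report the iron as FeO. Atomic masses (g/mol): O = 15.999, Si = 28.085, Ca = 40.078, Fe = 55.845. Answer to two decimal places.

28.96 wt%

Formula mass = 248.087 g/mol.
1 Fe → 1.0000 mol FeO per formula unit; M(FeO) = 71.844, so FeO mass = 71.844 g.
71.844/248.087 × 100 = 28.96 wt%.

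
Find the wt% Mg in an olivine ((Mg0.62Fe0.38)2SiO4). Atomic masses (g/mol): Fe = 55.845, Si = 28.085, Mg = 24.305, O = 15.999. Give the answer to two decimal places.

18.30 mass %

Molar mass of (Mg0.62Fe0.38)2SiO4: 1.24×24.305 + 0.76×55.845 + 1×28.085 + 4×15.999 = 164.661 g/mol.
Mass of Mg per formula unit: 1.24 × 24.305 = 30.138 g.
Weight fraction Mg = 30.138 / 164.661 = 0.1830.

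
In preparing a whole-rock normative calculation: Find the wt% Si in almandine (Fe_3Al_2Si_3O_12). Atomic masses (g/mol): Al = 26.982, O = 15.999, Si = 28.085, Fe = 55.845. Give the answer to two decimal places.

16.93 weight percent

M(Fe_3Al_2Si_3O_12) = 497.742 g/mol.
Si contributes 3 × 28.085 = 84.255 g per mole.
84.255/497.742 = 0.1693 → 16.93%.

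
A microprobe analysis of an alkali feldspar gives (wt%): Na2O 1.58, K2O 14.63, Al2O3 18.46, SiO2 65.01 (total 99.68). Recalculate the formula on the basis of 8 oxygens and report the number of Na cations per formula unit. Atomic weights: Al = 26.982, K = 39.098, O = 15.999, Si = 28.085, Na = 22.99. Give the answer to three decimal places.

Na2O: 1.58/61.979 = 0.02549 mol → 0.05098 mol Na, 0.02549 mol O.
K2O: 14.63/94.195 = 0.15532 mol → 0.31064 mol K, 0.15532 mol O.
Al2O3: 18.46/101.961 = 0.18105 mol → 0.36210 mol Al, 0.54315 mol O.
SiO2: 65.01/60.083 = 1.08200 mol → 1.08200 mol Si, 2.16400 mol O.
Total oxygen = 2.88796 mol. Normalization factor = 8/2.88796 = 2.77012.
Na per 8 O = 0.05098 × 2.77012 = 0.141.

0.141 Na apfu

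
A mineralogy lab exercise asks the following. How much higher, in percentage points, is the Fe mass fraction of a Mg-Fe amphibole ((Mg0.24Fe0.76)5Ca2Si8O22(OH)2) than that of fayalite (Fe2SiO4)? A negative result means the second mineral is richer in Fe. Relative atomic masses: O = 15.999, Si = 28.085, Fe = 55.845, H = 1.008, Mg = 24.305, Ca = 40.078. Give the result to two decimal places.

M((Mg0.24Fe0.76)5Ca2Si8O22(OH)2) = 932.205 g/mol, so wt% Fe = 212.211/932.205 × 100 = 22.76%.
M(Fe2SiO4) = 203.771 g/mol, so wt% Fe = 111.690/203.771 × 100 = 54.81%.
22.76 − 54.81 = -32.05 pp.

-32.05 percentage points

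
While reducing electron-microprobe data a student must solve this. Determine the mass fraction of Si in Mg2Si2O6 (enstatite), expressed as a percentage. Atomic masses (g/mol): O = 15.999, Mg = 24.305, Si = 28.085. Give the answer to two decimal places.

27.98 mass %

Molar mass of Mg2Si2O6: 2·24.305 + 2·28.085 + 6·15.999 = 200.774 g/mol.
Mass of Si per formula unit: 2 × 28.085 = 56.170 g.
Weight fraction Si = 56.170 / 200.774 = 0.2798.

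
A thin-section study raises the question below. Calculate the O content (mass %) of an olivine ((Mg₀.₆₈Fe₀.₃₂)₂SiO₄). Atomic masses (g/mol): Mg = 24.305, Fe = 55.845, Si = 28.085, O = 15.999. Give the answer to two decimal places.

M((Mg₀.₆₈Fe₀.₃₂)₂SiO₄) = 160.877 g/mol.
O contributes 4 × 15.999 = 63.996 g per mole.
63.996/160.877 = 0.3978 → 39.78%.

39.78 mass %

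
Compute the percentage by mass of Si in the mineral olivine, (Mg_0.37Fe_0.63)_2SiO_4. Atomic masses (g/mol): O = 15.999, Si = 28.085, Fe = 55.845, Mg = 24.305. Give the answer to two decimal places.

15.57 weight percent

Formula mass = 0.74·24.305 + 1.26·55.845 + 1·28.085 + 4·15.999 = 180.431 g/mol, of which 28.085 g is Si.
So Si makes up 28.085/180.431 = 0.1557 of the mass, i.e. 15.57%.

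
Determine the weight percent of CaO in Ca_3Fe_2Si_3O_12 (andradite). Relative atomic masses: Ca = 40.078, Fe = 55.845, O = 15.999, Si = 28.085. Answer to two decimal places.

Molar mass of Ca_3Fe_2Si_3O_12 = 3·40.078 + 2·55.845 + 3·28.085 + 12·15.999 = 508.167 g/mol.
Each formula unit contains 3 Ca, equivalent to 3/1 = 3.0000 mol CaO.
M(CaO) = 1×40.078 + 1×15.999 = 56.077 g/mol.
Mass of CaO per formula unit = 3.0000 × 56.077 = 168.231 g.
CaO wt% = 168.231 / 508.167 × 100 = 33.11%.

33.11 wt%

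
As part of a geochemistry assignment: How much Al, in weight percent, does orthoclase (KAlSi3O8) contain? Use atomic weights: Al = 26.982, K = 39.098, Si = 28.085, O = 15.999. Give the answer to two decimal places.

9.69 weight percent

Formula mass = 1×39.098 + 1×26.982 + 3×28.085 + 8×15.999 = 278.327 g/mol, of which 26.982 g is Al.
So Al makes up 26.982/278.327 = 0.0969 of the mass, i.e. 9.69%.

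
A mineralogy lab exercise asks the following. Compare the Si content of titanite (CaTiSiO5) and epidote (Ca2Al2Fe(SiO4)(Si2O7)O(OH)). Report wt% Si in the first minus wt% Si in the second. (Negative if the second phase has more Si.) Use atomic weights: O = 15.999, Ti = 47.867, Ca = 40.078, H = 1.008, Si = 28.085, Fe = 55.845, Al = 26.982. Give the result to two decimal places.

M(CaTiSiO5) = 196.025 g/mol, so wt% Si = 28.085/196.025 × 100 = 14.33%.
M(Ca2Al2Fe(SiO4)(Si2O7)O(OH)) = 483.215 g/mol, so wt% Si = 84.255/483.215 × 100 = 17.44%.
14.33 − 17.44 = -3.11 pp.

-3.11 percentage points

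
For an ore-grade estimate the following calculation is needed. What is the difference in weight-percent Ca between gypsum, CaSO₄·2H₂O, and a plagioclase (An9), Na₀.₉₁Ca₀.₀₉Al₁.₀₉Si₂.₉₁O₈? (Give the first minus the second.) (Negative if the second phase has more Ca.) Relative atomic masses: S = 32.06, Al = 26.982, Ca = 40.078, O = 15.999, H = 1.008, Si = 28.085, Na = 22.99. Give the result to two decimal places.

Ca in CaSO₄·2H₂O: molar mass 172.164 g/mol; 1×40.078 = 40.078 g → 23.28 wt%.
Ca in Na₀.₉₁Ca₀.₀₉Al₁.₀₉Si₂.₉₁O₈: molar mass 263.658 g/mol; 0.09×40.078 = 3.607 g → 1.37 wt%.
Difference = 23.28 − 1.37 = 21.91 percentage points.

21.91 percentage points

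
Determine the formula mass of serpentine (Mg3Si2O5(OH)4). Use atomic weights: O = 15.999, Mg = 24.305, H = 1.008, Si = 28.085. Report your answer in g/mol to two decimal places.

Mg: 3 × 24.305 = 72.9150
Si: 2 × 28.085 = 56.1700
O: 9 × 15.999 = 143.9910
H: 4 × 1.008 = 4.0320
Summing the contributions gives the formula mass.

277.11 g/mol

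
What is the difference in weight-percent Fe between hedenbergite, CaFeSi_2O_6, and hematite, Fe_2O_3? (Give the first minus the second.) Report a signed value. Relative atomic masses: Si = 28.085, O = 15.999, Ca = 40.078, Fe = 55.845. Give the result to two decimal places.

-47.43 percentage points

First mineral: 55.845 g Fe in 248.087 g formula = 22.51 wt% Fe.
Second mineral: 111.690 g Fe in 159.687 g formula = 69.94 wt% Fe.
22.51% − 69.94% gives a difference of -47.43 percentage points.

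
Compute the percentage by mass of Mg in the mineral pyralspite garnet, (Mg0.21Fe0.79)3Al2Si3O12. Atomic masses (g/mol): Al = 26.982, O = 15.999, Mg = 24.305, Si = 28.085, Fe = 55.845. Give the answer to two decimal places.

M((Mg0.21Fe0.79)3Al2Si3O12) = 477.872 g/mol.
Mg contributes 0.63 × 24.305 = 15.312 g per mole.
15.312/477.872 = 0.0320 → 3.20%.

3.20 wt%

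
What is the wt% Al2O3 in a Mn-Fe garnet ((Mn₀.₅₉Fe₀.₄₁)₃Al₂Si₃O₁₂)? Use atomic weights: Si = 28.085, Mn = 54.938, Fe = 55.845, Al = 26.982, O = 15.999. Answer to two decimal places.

20.55 wt%

Formula mass = 496.137 g/mol.
2 Al → 1.0000 mol Al2O3 per formula unit; M(Al2O3) = 101.961, so Al2O3 mass = 101.961 g.
101.961/496.137 × 100 = 20.55 wt%.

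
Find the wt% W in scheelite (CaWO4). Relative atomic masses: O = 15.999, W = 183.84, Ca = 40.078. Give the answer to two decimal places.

63.85 mass %

Molar mass of CaWO4: 1×40.078 + 1×183.84 + 4×15.999 = 287.914 g/mol.
Mass of W per formula unit: 1 × 183.84 = 183.840 g.
Weight fraction W = 183.840 / 287.914 = 0.6385.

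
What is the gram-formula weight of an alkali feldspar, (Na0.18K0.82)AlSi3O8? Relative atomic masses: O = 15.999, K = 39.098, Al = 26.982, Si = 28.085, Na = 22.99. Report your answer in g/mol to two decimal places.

275.43 g/mol

The formula mass is the sum 0.18*22.99 + 0.82*39.098 + 1*26.982 + 3*28.085 + 8*15.999.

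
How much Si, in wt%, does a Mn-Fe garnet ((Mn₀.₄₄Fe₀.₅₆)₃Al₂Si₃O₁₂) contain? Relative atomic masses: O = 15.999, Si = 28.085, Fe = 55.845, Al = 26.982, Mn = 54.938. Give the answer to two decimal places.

M((Mn₀.₄₄Fe₀.₅₆)₃Al₂Si₃O₁₂) = 496.545 g/mol.
Si contributes 3 × 28.085 = 84.255 g per mole.
84.255/496.545 = 0.1697 → 16.97%.

16.97 wt%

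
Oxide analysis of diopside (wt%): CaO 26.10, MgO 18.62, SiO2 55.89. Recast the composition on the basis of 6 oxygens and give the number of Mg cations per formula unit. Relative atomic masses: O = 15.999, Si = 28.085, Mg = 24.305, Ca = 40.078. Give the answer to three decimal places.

0.994 Mg apfu

CaO (M=56.077): mol = 0.46543; Ca = 0.46543, O = 0.46543.
MgO (M=40.304): mol = 0.46199; Mg = 0.46199, O = 0.46199.
SiO2 (M=60.083): mol = 0.93021; Si = 0.93021, O = 1.86042.
ΣO = 2.78784; factor = 6/ΣO = 2.15220.
Mg apfu = 0.46199 × 2.15220 = 0.994.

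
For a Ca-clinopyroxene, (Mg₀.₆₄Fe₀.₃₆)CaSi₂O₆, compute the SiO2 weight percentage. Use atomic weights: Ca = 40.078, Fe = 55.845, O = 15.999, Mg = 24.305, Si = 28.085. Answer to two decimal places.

52.73 wt%

Molar mass of (Mg₀.₆₄Fe₀.₃₆)CaSi₂O₆ = 0.64×24.305 + 0.36×55.845 + 1×40.078 + 2×28.085 + 6×15.999 = 227.901 g/mol.
Each formula unit contains 2 Si, equivalent to 2/1 = 2.0000 mol SiO2.
M(SiO2) = 1×28.085 + 2×15.999 = 60.083 g/mol.
Mass of SiO2 per formula unit = 2.0000 × 60.083 = 120.166 g.
SiO2 wt% = 120.166 / 227.901 × 100 = 52.73%.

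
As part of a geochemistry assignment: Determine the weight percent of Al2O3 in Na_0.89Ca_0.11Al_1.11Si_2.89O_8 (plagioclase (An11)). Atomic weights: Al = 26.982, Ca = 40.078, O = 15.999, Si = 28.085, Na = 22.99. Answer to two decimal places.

M(Na_0.89Ca_0.11Al_1.11Si_2.89O_8) = 263.977 g/mol; M(Al2O3) = 101.961 g/mol.
Moles Al2O3 per formula unit = 1.11 Al ÷ 2 = 0.5550.
Al2O3 fraction = (0.5550 × 101.961) / 263.977 = 56.588/263.977 = 0.2144.

21.44 wt%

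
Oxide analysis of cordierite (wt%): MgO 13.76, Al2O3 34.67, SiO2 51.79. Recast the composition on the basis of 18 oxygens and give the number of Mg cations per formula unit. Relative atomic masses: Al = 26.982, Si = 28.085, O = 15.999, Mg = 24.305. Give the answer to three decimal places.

MgO (M=40.304): mol = 0.34141; Mg = 0.34141, O = 0.34141.
Al2O3 (M=101.961): mol = 0.34003; Al = 0.68006, O = 1.02009.
SiO2 (M=60.083): mol = 0.86197; Si = 0.86197, O = 1.72394.
ΣO = 3.08544; factor = 18/ΣO = 5.83385.
Mg apfu = 0.34141 × 5.83385 = 1.992.

1.992 Mg apfu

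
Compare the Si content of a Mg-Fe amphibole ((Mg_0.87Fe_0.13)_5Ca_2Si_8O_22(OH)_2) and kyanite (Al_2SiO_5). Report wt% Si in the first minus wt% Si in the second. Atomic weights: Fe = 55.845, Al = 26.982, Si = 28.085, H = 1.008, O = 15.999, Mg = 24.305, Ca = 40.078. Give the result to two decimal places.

M((Mg_0.87Fe_0.13)_5Ca_2Si_8O_22(OH)_2) = 832.854 g/mol, so wt% Si = 224.680/832.854 × 100 = 26.98%.
M(Al_2SiO_5) = 162.044 g/mol, so wt% Si = 28.085/162.044 × 100 = 17.33%.
26.98 − 17.33 = 9.65 pp.

9.65 percentage points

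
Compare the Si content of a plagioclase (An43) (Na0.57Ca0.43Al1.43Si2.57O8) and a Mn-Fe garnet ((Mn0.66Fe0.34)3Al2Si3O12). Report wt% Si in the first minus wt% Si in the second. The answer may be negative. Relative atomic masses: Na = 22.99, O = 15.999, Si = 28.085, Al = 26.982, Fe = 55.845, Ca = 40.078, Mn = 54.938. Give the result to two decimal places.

First mineral: 72.178 g Si in 269.093 g formula = 26.82 wt% Si.
Second mineral: 84.255 g Si in 495.946 g formula = 16.99 wt% Si.
26.82% − 16.99% gives a difference of 9.83 percentage points.

9.83 percentage points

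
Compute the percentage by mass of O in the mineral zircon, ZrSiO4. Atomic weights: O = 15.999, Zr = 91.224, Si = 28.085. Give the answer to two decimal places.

34.91 weight percent

Formula mass = 1*91.224 + 1*28.085 + 4*15.999 = 183.305 g/mol, of which 63.996 g is O.
So O makes up 63.996/183.305 = 0.3491 of the mass, i.e. 34.91%.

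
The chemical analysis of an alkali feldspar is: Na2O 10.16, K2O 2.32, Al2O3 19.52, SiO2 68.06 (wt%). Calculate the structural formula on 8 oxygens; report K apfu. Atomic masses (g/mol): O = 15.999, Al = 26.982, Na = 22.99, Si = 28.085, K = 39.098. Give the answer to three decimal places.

0.130 K apfu

Na2O (M=61.979): mol = 0.16393; Na = 0.32786, O = 0.16393.
K2O (M=94.195): mol = 0.02463; K = 0.04926, O = 0.02463.
Al2O3 (M=101.961): mol = 0.19145; Al = 0.38290, O = 0.57435.
SiO2 (M=60.083): mol = 1.13277; Si = 1.13277, O = 2.26554.
ΣO = 3.02845; factor = 8/ΣO = 2.64162.
K apfu = 0.04926 × 2.64162 = 0.130.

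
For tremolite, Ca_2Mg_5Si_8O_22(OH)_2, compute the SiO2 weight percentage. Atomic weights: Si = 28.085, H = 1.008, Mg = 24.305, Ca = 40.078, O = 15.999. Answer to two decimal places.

Formula mass = 812.353 g/mol.
8 Si → 8.0000 mol SiO2 per formula unit; M(SiO2) = 60.083, so SiO2 mass = 480.664 g.
480.664/812.353 × 100 = 59.17 wt%.

59.17 wt%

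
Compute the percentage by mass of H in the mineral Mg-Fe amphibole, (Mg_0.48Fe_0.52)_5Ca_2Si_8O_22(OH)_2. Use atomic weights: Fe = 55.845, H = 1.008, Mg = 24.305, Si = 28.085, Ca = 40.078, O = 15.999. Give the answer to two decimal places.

0.23 weight percent

Molar mass of (Mg_0.48Fe_0.52)_5Ca_2Si_8O_22(OH)_2: 2.40×24.305 + 2.60×55.845 + 2×40.078 + 8×28.085 + 24×15.999 + 2×1.008 = 894.357 g/mol.
Mass of H per formula unit: 2 × 1.008 = 2.016 g.
Weight fraction H = 2.016 / 894.357 = 0.0023.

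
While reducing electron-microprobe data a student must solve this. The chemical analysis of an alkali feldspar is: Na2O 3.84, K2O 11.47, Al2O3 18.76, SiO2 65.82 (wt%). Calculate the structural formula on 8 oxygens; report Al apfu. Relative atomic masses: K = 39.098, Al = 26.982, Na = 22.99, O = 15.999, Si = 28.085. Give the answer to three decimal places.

3.84 wt% Na2O ÷ 61.979 g/mol = 0.06196 mol, giving 0.12392 Na and 0.06196 O.
11.47 wt% K2O ÷ 94.195 g/mol = 0.12177 mol, giving 0.24354 K and 0.12177 O.
18.76 wt% Al2O3 ÷ 101.961 g/mol = 0.18399 mol, giving 0.36798 Al and 0.55197 O.
65.82 wt% SiO2 ÷ 60.083 g/mol = 1.09548 mol, giving 1.09548 Si and 2.19096 O.
Oxygen sums to 2.92666; scaling by 8/2.92666 = 2.73349 puts the formula on 8 O.
Al: 0.36798 × 2.73349 = 1.006 atoms per formula unit.

1.006 Al apfu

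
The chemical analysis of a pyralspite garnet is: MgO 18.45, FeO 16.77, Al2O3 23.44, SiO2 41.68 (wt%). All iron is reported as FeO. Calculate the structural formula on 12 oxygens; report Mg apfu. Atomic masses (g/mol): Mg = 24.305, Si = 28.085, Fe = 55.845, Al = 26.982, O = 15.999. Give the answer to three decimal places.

1.984 Mg apfu

18.45 wt% MgO ÷ 40.304 g/mol = 0.45777 mol, giving 0.45777 Mg and 0.45777 O.
16.77 wt% FeO ÷ 71.844 g/mol = 0.23342 mol, giving 0.23342 Fe and 0.23342 O.
23.44 wt% Al2O3 ÷ 101.961 g/mol = 0.22989 mol, giving 0.45978 Al and 0.68967 O.
41.68 wt% SiO2 ÷ 60.083 g/mol = 0.69371 mol, giving 0.69371 Si and 1.38742 O.
Oxygen sums to 2.76828; scaling by 12/2.76828 = 4.33482 puts the formula on 12 O.
Mg: 0.45777 × 4.33482 = 1.984 atoms per formula unit.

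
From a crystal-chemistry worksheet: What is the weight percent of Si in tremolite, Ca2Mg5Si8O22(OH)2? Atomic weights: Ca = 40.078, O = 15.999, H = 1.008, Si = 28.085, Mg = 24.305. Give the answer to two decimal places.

M(Ca2Mg5Si8O22(OH)2) = 812.353 g/mol.
Si contributes 8 × 28.085 = 224.680 g per mole.
224.680/812.353 = 0.2766 → 27.66%.

27.66 mass %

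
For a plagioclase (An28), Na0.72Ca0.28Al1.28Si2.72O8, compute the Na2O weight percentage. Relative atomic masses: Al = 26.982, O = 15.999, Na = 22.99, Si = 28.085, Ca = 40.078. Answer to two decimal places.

8.37 wt%

Molar mass of Na0.72Ca0.28Al1.28Si2.72O8 = 0.72×22.99 + 0.28×40.078 + 1.28×26.982 + 2.72×28.085 + 8×15.999 = 266.695 g/mol.
Each formula unit contains 0.72 Na, equivalent to 0.72/2 = 0.3600 mol Na2O.
M(Na2O) = 2×22.99 + 1×15.999 = 61.979 g/mol.
Mass of Na2O per formula unit = 0.3600 × 61.979 = 22.312 g.
Na2O wt% = 22.312 / 266.695 × 100 = 8.37%.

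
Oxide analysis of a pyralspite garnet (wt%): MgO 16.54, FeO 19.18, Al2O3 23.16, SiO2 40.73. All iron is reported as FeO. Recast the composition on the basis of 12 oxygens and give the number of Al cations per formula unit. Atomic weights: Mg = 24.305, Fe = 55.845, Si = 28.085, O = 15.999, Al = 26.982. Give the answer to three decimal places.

2.008 Al apfu

MgO (M=40.304): mol = 0.41038; Mg = 0.41038, O = 0.41038.
FeO (M=71.844): mol = 0.26697; Fe = 0.26697, O = 0.26697.
Al2O3 (M=101.961): mol = 0.22715; Al = 0.45430, O = 0.68145.
SiO2 (M=60.083): mol = 0.67790; Si = 0.67790, O = 1.35580.
ΣO = 2.71460; factor = 12/ΣO = 4.42054.
Al apfu = 0.45430 × 4.42054 = 2.008.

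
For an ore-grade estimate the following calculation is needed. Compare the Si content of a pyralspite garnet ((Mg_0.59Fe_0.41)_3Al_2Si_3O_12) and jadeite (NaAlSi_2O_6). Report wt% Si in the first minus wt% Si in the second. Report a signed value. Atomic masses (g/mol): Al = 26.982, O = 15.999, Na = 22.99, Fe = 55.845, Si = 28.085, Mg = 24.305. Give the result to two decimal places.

-8.72 percentage points

M((Mg_0.59Fe_0.41)_3Al_2Si_3O_12) = 441.916 g/mol, so wt% Si = 84.255/441.916 × 100 = 19.07%.
M(NaAlSi_2O_6) = 202.136 g/mol, so wt% Si = 56.170/202.136 × 100 = 27.79%.
19.07 − 27.79 = -8.72 pp.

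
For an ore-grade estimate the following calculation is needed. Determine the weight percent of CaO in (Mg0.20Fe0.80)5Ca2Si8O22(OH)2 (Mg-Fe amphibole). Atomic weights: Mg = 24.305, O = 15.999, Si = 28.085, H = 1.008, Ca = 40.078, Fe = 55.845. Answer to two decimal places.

11.95 wt%

M((Mg0.20Fe0.80)5Ca2Si8O22(OH)2) = 938.513 g/mol; M(CaO) = 56.077 g/mol.
Moles CaO per formula unit = 2 Ca ÷ 1 = 2.0000.
CaO fraction = (2.0000 × 56.077) / 938.513 = 112.154/938.513 = 0.1195.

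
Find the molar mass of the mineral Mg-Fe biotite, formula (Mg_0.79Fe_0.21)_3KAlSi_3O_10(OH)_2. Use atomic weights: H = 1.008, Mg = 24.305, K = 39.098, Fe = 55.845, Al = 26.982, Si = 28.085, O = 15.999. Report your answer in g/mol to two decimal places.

M = 2.37×24.305 + 0.63×55.845 + 1×39.098 + 1×26.982 + 3×28.085 + 12×15.999 + 2×1.008

437.12 g/mol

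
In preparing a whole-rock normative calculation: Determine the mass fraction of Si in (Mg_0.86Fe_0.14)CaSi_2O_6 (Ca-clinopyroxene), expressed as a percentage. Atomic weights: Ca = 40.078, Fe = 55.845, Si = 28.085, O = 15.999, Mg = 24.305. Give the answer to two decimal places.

Formula mass = 0.86×24.305 + 0.14×55.845 + 1×40.078 + 2×28.085 + 6×15.999 = 220.963 g/mol, of which 56.170 g is Si.
So Si makes up 56.170/220.963 = 0.2542 of the mass, i.e. 25.42%.

25.42 wt%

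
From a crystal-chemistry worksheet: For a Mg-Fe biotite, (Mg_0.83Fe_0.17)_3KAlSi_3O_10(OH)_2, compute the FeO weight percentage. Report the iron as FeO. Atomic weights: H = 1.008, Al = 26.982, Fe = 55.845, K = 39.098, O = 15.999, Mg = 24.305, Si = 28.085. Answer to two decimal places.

8.46 wt%

Formula mass = 433.339 g/mol.
0.51 Fe → 0.5100 mol FeO per formula unit; M(FeO) = 71.844, so FeO mass = 36.640 g.
36.640/433.339 × 100 = 8.46 wt%.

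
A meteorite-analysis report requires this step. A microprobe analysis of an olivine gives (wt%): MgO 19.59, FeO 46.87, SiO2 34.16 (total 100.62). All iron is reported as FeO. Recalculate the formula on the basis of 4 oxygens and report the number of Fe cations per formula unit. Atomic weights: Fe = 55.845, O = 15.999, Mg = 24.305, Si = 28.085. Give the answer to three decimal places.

1.147 Fe apfu

19.59 wt% MgO ÷ 40.304 g/mol = 0.48606 mol, giving 0.48606 Mg and 0.48606 O.
46.87 wt% FeO ÷ 71.844 g/mol = 0.65239 mol, giving 0.65239 Fe and 0.65239 O.
34.16 wt% SiO2 ÷ 60.083 g/mol = 0.56855 mol, giving 0.56855 Si and 1.13710 O.
Oxygen sums to 2.27555; scaling by 4/2.27555 = 1.75782 puts the formula on 4 O.
Fe: 0.65239 × 1.75782 = 1.147 atoms per formula unit.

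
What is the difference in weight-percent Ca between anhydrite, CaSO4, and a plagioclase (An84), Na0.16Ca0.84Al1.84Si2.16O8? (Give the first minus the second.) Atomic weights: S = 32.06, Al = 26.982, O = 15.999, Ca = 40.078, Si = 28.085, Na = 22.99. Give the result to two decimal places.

Ca in CaSO4: molar mass 136.134 g/mol; 1×40.078 = 40.078 g → 29.44 wt%.
Ca in Na0.16Ca0.84Al1.84Si2.16O8: molar mass 275.646 g/mol; 0.84×40.078 = 33.666 g → 12.21 wt%.
Difference = 29.44 − 12.21 = 17.23 percentage points.

17.23 percentage points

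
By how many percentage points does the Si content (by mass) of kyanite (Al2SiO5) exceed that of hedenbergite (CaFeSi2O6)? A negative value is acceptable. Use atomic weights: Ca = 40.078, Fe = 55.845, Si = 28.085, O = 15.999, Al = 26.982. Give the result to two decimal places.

First mineral: 28.085 g Si in 162.044 g formula = 17.33 wt% Si.
Second mineral: 56.170 g Si in 248.087 g formula = 22.64 wt% Si.
17.33% − 22.64% gives a difference of -5.31 percentage points.

-5.31 percentage points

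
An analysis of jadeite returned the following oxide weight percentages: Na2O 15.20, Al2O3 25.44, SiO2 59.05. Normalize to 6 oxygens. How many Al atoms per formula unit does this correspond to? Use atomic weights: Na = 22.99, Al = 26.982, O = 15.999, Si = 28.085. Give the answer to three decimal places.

Na2O (M=61.979): mol = 0.24524; Na = 0.49048, O = 0.24524.
Al2O3 (M=101.961): mol = 0.24951; Al = 0.49902, O = 0.74853.
SiO2 (M=60.083): mol = 0.98281; Si = 0.98281, O = 1.96562.
ΣO = 2.95939; factor = 6/ΣO = 2.02744.
Al apfu = 0.49902 × 2.02744 = 1.012.

1.012 Al apfu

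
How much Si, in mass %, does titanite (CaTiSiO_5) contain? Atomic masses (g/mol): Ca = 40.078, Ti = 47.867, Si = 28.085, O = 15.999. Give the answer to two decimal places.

14.33 mass %

M(CaTiSiO_5) = 196.025 g/mol.
Si contributes 1 × 28.085 = 28.085 g per mole.
28.085/196.025 = 0.1433 → 14.33%.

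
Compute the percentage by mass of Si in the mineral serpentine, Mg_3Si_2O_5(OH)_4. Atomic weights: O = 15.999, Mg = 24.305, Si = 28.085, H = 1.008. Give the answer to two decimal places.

20.27 mass %

Formula mass = 3·24.305 + 2·28.085 + 9·15.999 + 4·1.008 = 277.108 g/mol, of which 56.170 g is Si.
So Si makes up 56.170/277.108 = 0.2027 of the mass, i.e. 20.27%.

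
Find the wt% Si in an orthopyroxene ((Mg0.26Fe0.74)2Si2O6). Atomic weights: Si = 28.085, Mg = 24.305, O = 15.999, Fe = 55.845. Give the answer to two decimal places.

Formula mass = 0.52·24.305 + 1.48·55.845 + 2·28.085 + 6·15.999 = 247.453 g/mol, of which 56.170 g is Si.
So Si makes up 56.170/247.453 = 0.2270 of the mass, i.e. 22.70%.

22.70 weight percent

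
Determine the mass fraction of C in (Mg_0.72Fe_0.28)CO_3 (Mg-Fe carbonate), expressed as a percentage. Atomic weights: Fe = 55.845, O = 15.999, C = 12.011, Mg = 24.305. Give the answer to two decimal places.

12.90 wt%

M((Mg_0.72Fe_0.28)CO_3) = 93.144 g/mol.
C contributes 1 × 12.011 = 12.011 g per mole.
12.011/93.144 = 0.1290 → 12.90%.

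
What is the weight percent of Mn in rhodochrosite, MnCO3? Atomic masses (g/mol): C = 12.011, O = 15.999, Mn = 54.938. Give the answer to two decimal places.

47.79 wt%

Formula mass = 1×54.938 + 1×12.011 + 3×15.999 = 114.946 g/mol, of which 54.938 g is Mn.
So Mn makes up 54.938/114.946 = 0.4779 of the mass, i.e. 47.79%.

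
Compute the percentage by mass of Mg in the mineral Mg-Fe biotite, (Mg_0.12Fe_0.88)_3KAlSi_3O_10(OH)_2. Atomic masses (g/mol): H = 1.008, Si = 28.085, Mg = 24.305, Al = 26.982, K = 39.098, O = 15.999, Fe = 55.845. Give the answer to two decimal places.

Molar mass of (Mg_0.12Fe_0.88)_3KAlSi_3O_10(OH)_2: 0.36·24.305 + 2.64·55.845 + 1·39.098 + 1·26.982 + 3·28.085 + 12·15.999 + 2·1.008 = 500.520 g/mol.
Mass of Mg per formula unit: 0.36 × 24.305 = 8.750 g.
Weight fraction Mg = 8.750 / 500.520 = 0.0175.

1.75 wt%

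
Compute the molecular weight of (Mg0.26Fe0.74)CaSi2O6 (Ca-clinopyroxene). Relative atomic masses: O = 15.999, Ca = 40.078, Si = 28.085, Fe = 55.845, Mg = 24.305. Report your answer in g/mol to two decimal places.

239.89 g/mol

Mg: 0.26 × 24.305 = 6.3193
Fe: 0.74 × 55.845 = 41.3253
Ca: 1 × 40.078 = 40.0780
Si: 2 × 28.085 = 56.1700
O: 6 × 15.999 = 95.9940
Summing the contributions gives the formula mass.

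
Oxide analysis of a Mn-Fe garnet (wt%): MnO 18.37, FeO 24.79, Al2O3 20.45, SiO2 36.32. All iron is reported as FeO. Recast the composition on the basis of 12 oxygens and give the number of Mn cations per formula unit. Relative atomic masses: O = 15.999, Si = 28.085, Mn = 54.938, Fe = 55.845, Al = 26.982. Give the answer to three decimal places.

18.37 wt% MnO ÷ 70.937 g/mol = 0.25896 mol, giving 0.25896 Mn and 0.25896 O.
24.79 wt% FeO ÷ 71.844 g/mol = 0.34505 mol, giving 0.34505 Fe and 0.34505 O.
20.45 wt% Al2O3 ÷ 101.961 g/mol = 0.20057 mol, giving 0.40114 Al and 0.60171 O.
36.32 wt% SiO2 ÷ 60.083 g/mol = 0.60450 mol, giving 0.60450 Si and 1.20900 O.
Oxygen sums to 2.41472; scaling by 12/2.41472 = 4.96952 puts the formula on 12 O.
Mn: 0.25896 × 4.96952 = 1.287 atoms per formula unit.

1.287 Mn apfu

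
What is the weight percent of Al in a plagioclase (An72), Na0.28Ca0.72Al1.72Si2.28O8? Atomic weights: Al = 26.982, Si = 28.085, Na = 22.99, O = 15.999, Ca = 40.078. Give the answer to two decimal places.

16.95 mass %

Formula mass = 0.28×22.99 + 0.72×40.078 + 1.72×26.982 + 2.28×28.085 + 8×15.999 = 273.728 g/mol, of which 46.409 g is Al.
So Al makes up 46.409/273.728 = 0.1695 of the mass, i.e. 16.95%.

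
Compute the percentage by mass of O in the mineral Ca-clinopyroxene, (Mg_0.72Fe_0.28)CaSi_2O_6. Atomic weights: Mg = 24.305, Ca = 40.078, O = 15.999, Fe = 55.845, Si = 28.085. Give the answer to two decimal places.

Formula mass = 0.72×24.305 + 0.28×55.845 + 1×40.078 + 2×28.085 + 6×15.999 = 225.378 g/mol, of which 95.994 g is O.
So O makes up 95.994/225.378 = 0.4259 of the mass, i.e. 42.59%.

42.59 wt%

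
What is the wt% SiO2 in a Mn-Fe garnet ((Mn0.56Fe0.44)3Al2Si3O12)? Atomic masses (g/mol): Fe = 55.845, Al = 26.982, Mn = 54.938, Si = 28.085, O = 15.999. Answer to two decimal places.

Formula mass = 496.218 g/mol.
3 Si → 3.0000 mol SiO2 per formula unit; M(SiO2) = 60.083, so SiO2 mass = 180.249 g.
180.249/496.218 × 100 = 36.32 wt%.

36.32 wt%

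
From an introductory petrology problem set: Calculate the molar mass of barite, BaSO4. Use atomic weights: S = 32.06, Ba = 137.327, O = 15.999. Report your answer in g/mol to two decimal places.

Ba: 1 × 137.327 = 137.3270
S: 1 × 32.06 = 32.0600
O: 4 × 15.999 = 63.9960
Summing the contributions gives the formula mass.

233.38 g/mol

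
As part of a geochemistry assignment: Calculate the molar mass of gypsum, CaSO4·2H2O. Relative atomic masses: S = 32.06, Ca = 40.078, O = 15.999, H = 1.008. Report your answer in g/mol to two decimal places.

172.16 g/mol

M = 1*40.078 + 1*32.06 + 6*15.999 + 4*1.008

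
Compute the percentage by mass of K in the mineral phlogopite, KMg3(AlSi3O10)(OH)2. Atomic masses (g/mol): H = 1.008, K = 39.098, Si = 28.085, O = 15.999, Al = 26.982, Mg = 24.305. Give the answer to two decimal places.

M(KMg3(AlSi3O10)(OH)2) = 417.254 g/mol.
K contributes 1 × 39.098 = 39.098 g per mole.
39.098/417.254 = 0.0937 → 9.37%.

9.37 mass %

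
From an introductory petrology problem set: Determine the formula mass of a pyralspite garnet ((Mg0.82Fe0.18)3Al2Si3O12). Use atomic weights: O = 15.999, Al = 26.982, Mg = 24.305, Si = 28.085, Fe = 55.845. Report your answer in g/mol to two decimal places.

420.15 g/mol

M = 2.46·24.305 + 0.54·55.845 + 2·26.982 + 3·28.085 + 12·15.999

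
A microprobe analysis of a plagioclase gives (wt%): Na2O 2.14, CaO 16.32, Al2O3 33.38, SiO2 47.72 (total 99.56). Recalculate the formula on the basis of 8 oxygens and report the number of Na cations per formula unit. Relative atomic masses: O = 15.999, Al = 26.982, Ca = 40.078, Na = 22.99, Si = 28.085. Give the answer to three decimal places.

Na2O: 2.14/61.979 = 0.03453 mol → 0.06906 mol Na, 0.03453 mol O.
CaO: 16.32/56.077 = 0.29103 mol → 0.29103 mol Ca, 0.29103 mol O.
Al2O3: 33.38/101.961 = 0.32738 mol → 0.65476 mol Al, 0.98214 mol O.
SiO2: 47.72/60.083 = 0.79423 mol → 0.79423 mol Si, 1.58846 mol O.
Total oxygen = 2.89616 mol. Normalization factor = 8/2.89616 = 2.76228.
Na per 8 O = 0.06906 × 2.76228 = 0.191.

0.191 Na apfu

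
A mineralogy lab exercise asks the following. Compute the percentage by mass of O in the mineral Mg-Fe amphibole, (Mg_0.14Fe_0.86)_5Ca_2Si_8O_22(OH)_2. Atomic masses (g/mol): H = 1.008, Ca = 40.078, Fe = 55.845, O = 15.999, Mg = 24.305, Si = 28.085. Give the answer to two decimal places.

40.50 weight percent

Molar mass of (Mg_0.14Fe_0.86)_5Ca_2Si_8O_22(OH)_2: 0.70·24.305 + 4.30·55.845 + 2·40.078 + 8·28.085 + 24·15.999 + 2·1.008 = 947.975 g/mol.
Mass of O per formula unit: 24 × 15.999 = 383.976 g.
Weight fraction O = 383.976 / 947.975 = 0.4050.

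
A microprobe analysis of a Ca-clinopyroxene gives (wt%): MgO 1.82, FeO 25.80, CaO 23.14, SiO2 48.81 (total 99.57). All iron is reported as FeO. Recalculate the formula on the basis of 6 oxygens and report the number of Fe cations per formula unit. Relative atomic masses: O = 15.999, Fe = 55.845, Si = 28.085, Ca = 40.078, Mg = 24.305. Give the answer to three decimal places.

0.882 Fe apfu

1.82 wt% MgO ÷ 40.304 g/mol = 0.04516 mol, giving 0.04516 Mg and 0.04516 O.
25.80 wt% FeO ÷ 71.844 g/mol = 0.35911 mol, giving 0.35911 Fe and 0.35911 O.
23.14 wt% CaO ÷ 56.077 g/mol = 0.41265 mol, giving 0.41265 Ca and 0.41265 O.
48.81 wt% SiO2 ÷ 60.083 g/mol = 0.81238 mol, giving 0.81238 Si and 1.62476 O.
Oxygen sums to 2.44168; scaling by 6/2.44168 = 2.45732 puts the formula on 6 O.
Fe: 0.35911 × 2.45732 = 0.882 atoms per formula unit.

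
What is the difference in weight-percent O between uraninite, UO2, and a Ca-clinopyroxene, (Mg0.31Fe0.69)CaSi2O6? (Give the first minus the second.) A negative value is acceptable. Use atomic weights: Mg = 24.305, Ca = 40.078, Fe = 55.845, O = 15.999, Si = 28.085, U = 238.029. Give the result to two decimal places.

O in UO2: molar mass 270.027 g/mol; 2×15.999 = 31.998 g → 11.85 wt%.
O in (Mg0.31Fe0.69)CaSi2O6: molar mass 238.310 g/mol; 6×15.999 = 95.994 g → 40.28 wt%.
Difference = 11.85 − 40.28 = -28.43 percentage points.

-28.43 percentage points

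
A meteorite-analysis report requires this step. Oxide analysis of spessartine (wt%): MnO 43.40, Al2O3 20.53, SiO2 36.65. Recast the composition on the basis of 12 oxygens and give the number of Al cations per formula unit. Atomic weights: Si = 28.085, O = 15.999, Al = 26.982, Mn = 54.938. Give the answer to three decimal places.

1.984 Al apfu

MnO: 43.40/70.937 = 0.61181 mol → 0.61181 mol Mn, 0.61181 mol O.
Al2O3: 20.53/101.961 = 0.20135 mol → 0.40270 mol Al, 0.60405 mol O.
SiO2: 36.65/60.083 = 0.60999 mol → 0.60999 mol Si, 1.21998 mol O.
Total oxygen = 2.43584 mol. Normalization factor = 12/2.43584 = 4.92643.
Al per 12 O = 0.40270 × 4.92643 = 1.984.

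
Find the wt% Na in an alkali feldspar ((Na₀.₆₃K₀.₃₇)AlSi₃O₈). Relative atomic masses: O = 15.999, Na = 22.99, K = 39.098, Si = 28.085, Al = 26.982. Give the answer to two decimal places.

5.40 mass %

Formula mass = 0.63*22.99 + 0.37*39.098 + 1*26.982 + 3*28.085 + 8*15.999 = 268.179 g/mol, of which 14.484 g is Na.
So Na makes up 14.484/268.179 = 0.0540 of the mass, i.e. 5.40%.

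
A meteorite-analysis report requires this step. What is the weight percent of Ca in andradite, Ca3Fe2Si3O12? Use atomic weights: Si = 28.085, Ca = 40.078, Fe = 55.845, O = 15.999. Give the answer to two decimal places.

23.66 wt%

Formula mass = 3·40.078 + 2·55.845 + 3·28.085 + 12·15.999 = 508.167 g/mol, of which 120.234 g is Ca.
So Ca makes up 120.234/508.167 = 0.2366 of the mass, i.e. 23.66%.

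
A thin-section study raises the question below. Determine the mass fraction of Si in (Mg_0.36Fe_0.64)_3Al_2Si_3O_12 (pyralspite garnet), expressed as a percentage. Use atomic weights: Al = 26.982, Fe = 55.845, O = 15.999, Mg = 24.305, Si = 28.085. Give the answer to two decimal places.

18.17 wt%

Molar mass of (Mg_0.36Fe_0.64)_3Al_2Si_3O_12: 1.08×24.305 + 1.92×55.845 + 2×26.982 + 3×28.085 + 12×15.999 = 463.679 g/mol.
Mass of Si per formula unit: 3 × 28.085 = 84.255 g.
Weight fraction Si = 84.255 / 463.679 = 0.1817.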